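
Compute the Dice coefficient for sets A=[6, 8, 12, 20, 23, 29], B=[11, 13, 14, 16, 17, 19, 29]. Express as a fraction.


A intersect B = [29]
|A intersect B| = 1
|A| = 6, |B| = 7
Dice = 2*1 / (6+7)
= 2 / 13 = 2/13

2/13


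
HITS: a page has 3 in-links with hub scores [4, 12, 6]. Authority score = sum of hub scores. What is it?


Authority = sum of hub scores of in-linkers
In-link 1: hub score = 4
In-link 2: hub score = 12
In-link 3: hub score = 6
Authority = 4 + 12 + 6 = 22

22


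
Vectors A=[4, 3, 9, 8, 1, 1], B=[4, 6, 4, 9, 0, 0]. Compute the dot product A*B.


Dot product = sum of element-wise products
A[0]*B[0] = 4*4 = 16
A[1]*B[1] = 3*6 = 18
A[2]*B[2] = 9*4 = 36
A[3]*B[3] = 8*9 = 72
A[4]*B[4] = 1*0 = 0
A[5]*B[5] = 1*0 = 0
Sum = 16 + 18 + 36 + 72 + 0 + 0 = 142

142


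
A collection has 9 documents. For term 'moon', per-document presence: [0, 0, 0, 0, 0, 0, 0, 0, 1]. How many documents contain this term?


Checking each document for 'moon':
Doc 1: absent
Doc 2: absent
Doc 3: absent
Doc 4: absent
Doc 5: absent
Doc 6: absent
Doc 7: absent
Doc 8: absent
Doc 9: present
df = sum of presences = 0 + 0 + 0 + 0 + 0 + 0 + 0 + 0 + 1 = 1

1


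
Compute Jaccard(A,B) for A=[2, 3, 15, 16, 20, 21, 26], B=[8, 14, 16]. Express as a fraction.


A intersect B = [16]
|A intersect B| = 1
A union B = [2, 3, 8, 14, 15, 16, 20, 21, 26]
|A union B| = 9
Jaccard = 1/9 = 1/9

1/9


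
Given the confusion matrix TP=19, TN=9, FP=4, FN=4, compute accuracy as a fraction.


Accuracy = (TP + TN) / (TP + TN + FP + FN)
TP + TN = 19 + 9 = 28
Total = 19 + 9 + 4 + 4 = 36
Accuracy = 28 / 36 = 7/9

7/9


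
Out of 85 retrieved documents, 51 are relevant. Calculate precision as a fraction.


Precision = relevant_retrieved / total_retrieved
= 51 / 85
= 51 / (51 + 34)
= 3/5

3/5


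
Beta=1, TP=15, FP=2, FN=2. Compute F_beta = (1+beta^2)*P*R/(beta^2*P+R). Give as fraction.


P = TP/(TP+FP) = 15/17 = 15/17
R = TP/(TP+FN) = 15/17 = 15/17
beta^2 = 1^2 = 1
(1 + beta^2) = 2
Numerator = (1+beta^2)*P*R = 450/289
Denominator = beta^2*P + R = 15/17 + 15/17 = 30/17
F_beta = 15/17

15/17


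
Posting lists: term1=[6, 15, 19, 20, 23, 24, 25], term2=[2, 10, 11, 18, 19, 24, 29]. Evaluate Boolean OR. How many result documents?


Boolean OR: find union of posting lists
term1 docs: [6, 15, 19, 20, 23, 24, 25]
term2 docs: [2, 10, 11, 18, 19, 24, 29]
Union: [2, 6, 10, 11, 15, 18, 19, 20, 23, 24, 25, 29]
|union| = 12

12


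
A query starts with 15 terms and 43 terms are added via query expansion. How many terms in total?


Original terms: 15
Expansion terms: 43
Total = 15 + 43 = 58

58


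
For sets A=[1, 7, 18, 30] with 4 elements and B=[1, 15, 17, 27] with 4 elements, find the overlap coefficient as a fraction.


A intersect B = [1]
|A intersect B| = 1
min(|A|, |B|) = min(4, 4) = 4
Overlap = 1 / 4 = 1/4

1/4


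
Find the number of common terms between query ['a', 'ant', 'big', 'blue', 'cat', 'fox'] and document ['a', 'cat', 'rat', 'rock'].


Query terms: ['a', 'ant', 'big', 'blue', 'cat', 'fox']
Document terms: ['a', 'cat', 'rat', 'rock']
Common terms: ['a', 'cat']
Overlap count = 2

2


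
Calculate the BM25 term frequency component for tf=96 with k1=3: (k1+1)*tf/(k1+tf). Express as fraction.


BM25 TF component = (k1+1)*tf / (k1+tf)
k1 = 3, tf = 96
Numerator = (3+1)*96 = 384
Denominator = 3 + 96 = 99
= 384/99 = 128/33

128/33


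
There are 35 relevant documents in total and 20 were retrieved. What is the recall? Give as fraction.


Recall = retrieved_relevant / total_relevant
= 20 / 35
= 20 / (20 + 15)
= 4/7

4/7


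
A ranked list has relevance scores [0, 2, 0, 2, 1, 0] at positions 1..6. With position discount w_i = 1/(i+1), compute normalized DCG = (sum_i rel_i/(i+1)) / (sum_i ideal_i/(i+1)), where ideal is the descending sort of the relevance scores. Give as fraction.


Position discount weights w_i = 1/(i+1) for i=1..6:
Weights = [1/2, 1/3, 1/4, 1/5, 1/6, 1/7]
Actual relevance: [0, 2, 0, 2, 1, 0]
DCG = 0/2 + 2/3 + 0/4 + 2/5 + 1/6 + 0/7 = 37/30
Ideal relevance (sorted desc): [2, 2, 1, 0, 0, 0]
Ideal DCG = 2/2 + 2/3 + 1/4 + 0/5 + 0/6 + 0/7 = 23/12
nDCG = DCG / ideal_DCG = 37/30 / 23/12 = 74/115

74/115


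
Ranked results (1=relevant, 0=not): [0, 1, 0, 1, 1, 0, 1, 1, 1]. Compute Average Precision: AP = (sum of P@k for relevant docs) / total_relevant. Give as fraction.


Computing P@k for each relevant position:
Position 1: not relevant
Position 2: relevant, P@2 = 1/2 = 1/2
Position 3: not relevant
Position 4: relevant, P@4 = 2/4 = 1/2
Position 5: relevant, P@5 = 3/5 = 3/5
Position 6: not relevant
Position 7: relevant, P@7 = 4/7 = 4/7
Position 8: relevant, P@8 = 5/8 = 5/8
Position 9: relevant, P@9 = 6/9 = 2/3
Sum of P@k = 1/2 + 1/2 + 3/5 + 4/7 + 5/8 + 2/3 = 2909/840
AP = 2909/840 / 6 = 2909/5040

2909/5040


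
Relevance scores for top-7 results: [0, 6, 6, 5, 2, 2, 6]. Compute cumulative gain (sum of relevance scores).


Cumulative Gain = sum of relevance scores
Position 1: rel=0, running sum=0
Position 2: rel=6, running sum=6
Position 3: rel=6, running sum=12
Position 4: rel=5, running sum=17
Position 5: rel=2, running sum=19
Position 6: rel=2, running sum=21
Position 7: rel=6, running sum=27
CG = 27

27


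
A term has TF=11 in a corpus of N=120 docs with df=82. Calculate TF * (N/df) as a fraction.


TF * (N/df)
= 11 * (120/82)
= 11 * 60/41
= 660/41

660/41


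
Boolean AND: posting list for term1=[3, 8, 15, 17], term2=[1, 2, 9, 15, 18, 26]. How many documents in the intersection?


Boolean AND: find intersection of posting lists
term1 docs: [3, 8, 15, 17]
term2 docs: [1, 2, 9, 15, 18, 26]
Intersection: [15]
|intersection| = 1

1


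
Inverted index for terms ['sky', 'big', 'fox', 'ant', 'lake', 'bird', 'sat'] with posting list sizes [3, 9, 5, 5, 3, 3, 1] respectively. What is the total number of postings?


Summing posting list sizes:
'sky': 3 postings
'big': 9 postings
'fox': 5 postings
'ant': 5 postings
'lake': 3 postings
'bird': 3 postings
'sat': 1 postings
Total = 3 + 9 + 5 + 5 + 3 + 3 + 1 = 29

29


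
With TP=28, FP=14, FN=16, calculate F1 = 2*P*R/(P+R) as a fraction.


F1 = 2 * P * R / (P + R)
P = TP/(TP+FP) = 28/42 = 2/3
R = TP/(TP+FN) = 28/44 = 7/11
2 * P * R = 2 * 2/3 * 7/11 = 28/33
P + R = 2/3 + 7/11 = 43/33
F1 = 28/33 / 43/33 = 28/43

28/43


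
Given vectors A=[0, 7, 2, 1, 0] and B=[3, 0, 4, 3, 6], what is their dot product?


Dot product = sum of element-wise products
A[0]*B[0] = 0*3 = 0
A[1]*B[1] = 7*0 = 0
A[2]*B[2] = 2*4 = 8
A[3]*B[3] = 1*3 = 3
A[4]*B[4] = 0*6 = 0
Sum = 0 + 0 + 8 + 3 + 0 = 11

11


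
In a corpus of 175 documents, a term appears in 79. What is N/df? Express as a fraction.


IDF ratio = N / df
= 175 / 79
= 175/79

175/79


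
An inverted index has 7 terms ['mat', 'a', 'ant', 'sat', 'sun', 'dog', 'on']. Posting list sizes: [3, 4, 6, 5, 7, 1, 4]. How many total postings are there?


Summing posting list sizes:
'mat': 3 postings
'a': 4 postings
'ant': 6 postings
'sat': 5 postings
'sun': 7 postings
'dog': 1 postings
'on': 4 postings
Total = 3 + 4 + 6 + 5 + 7 + 1 + 4 = 30

30


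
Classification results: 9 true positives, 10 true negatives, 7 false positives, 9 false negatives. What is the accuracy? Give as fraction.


Accuracy = (TP + TN) / (TP + TN + FP + FN)
TP + TN = 9 + 10 = 19
Total = 9 + 10 + 7 + 9 = 35
Accuracy = 19 / 35 = 19/35

19/35


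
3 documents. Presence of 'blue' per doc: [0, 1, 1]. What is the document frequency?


Checking each document for 'blue':
Doc 1: absent
Doc 2: present
Doc 3: present
df = sum of presences = 0 + 1 + 1 = 2

2


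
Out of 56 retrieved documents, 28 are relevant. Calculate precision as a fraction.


Precision = relevant_retrieved / total_retrieved
= 28 / 56
= 28 / (28 + 28)
= 1/2

1/2


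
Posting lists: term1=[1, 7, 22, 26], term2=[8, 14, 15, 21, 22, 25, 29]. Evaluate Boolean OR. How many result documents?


Boolean OR: find union of posting lists
term1 docs: [1, 7, 22, 26]
term2 docs: [8, 14, 15, 21, 22, 25, 29]
Union: [1, 7, 8, 14, 15, 21, 22, 25, 26, 29]
|union| = 10

10


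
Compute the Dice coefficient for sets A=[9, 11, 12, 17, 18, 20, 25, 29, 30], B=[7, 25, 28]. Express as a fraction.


A intersect B = [25]
|A intersect B| = 1
|A| = 9, |B| = 3
Dice = 2*1 / (9+3)
= 2 / 12 = 1/6

1/6


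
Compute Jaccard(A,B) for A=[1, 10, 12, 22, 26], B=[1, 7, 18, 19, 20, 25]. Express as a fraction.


A intersect B = [1]
|A intersect B| = 1
A union B = [1, 7, 10, 12, 18, 19, 20, 22, 25, 26]
|A union B| = 10
Jaccard = 1/10 = 1/10

1/10


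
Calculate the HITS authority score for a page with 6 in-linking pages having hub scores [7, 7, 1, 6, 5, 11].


Authority = sum of hub scores of in-linkers
In-link 1: hub score = 7
In-link 2: hub score = 7
In-link 3: hub score = 1
In-link 4: hub score = 6
In-link 5: hub score = 5
In-link 6: hub score = 11
Authority = 7 + 7 + 1 + 6 + 5 + 11 = 37

37


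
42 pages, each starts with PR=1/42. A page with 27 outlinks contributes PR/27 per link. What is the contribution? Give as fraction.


Initial PR = 1/42 = 1/42
Outlinks = 27
Contribution per link = PR / outlinks
= 1/42 / 27
= 1/1134

1/1134


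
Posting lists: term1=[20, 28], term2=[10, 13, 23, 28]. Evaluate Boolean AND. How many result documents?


Boolean AND: find intersection of posting lists
term1 docs: [20, 28]
term2 docs: [10, 13, 23, 28]
Intersection: [28]
|intersection| = 1

1


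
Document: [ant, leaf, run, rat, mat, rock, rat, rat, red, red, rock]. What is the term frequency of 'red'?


Document has 11 words
Scanning for 'red':
Found at positions: [8, 9]
Count = 2

2


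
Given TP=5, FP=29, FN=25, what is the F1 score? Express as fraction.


F1 = 2 * P * R / (P + R)
P = TP/(TP+FP) = 5/34 = 5/34
R = TP/(TP+FN) = 5/30 = 1/6
2 * P * R = 2 * 5/34 * 1/6 = 5/102
P + R = 5/34 + 1/6 = 16/51
F1 = 5/102 / 16/51 = 5/32

5/32


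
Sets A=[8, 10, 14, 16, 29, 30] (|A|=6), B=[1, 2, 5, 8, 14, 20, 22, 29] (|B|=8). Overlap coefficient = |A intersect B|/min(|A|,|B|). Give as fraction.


A intersect B = [8, 14, 29]
|A intersect B| = 3
min(|A|, |B|) = min(6, 8) = 6
Overlap = 3 / 6 = 1/2

1/2


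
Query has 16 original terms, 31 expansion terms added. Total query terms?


Original terms: 16
Expansion terms: 31
Total = 16 + 31 = 47

47


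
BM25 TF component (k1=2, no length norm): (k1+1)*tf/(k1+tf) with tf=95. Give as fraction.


BM25 TF component = (k1+1)*tf / (k1+tf)
k1 = 2, tf = 95
Numerator = (2+1)*95 = 285
Denominator = 2 + 95 = 97
= 285/97 = 285/97

285/97


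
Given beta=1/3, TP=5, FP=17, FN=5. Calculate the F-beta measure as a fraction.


P = TP/(TP+FP) = 5/22 = 5/22
R = TP/(TP+FN) = 5/10 = 1/2
beta^2 = 1/3^2 = 1/9
(1 + beta^2) = 10/9
Numerator = (1+beta^2)*P*R = 25/198
Denominator = beta^2*P + R = 5/198 + 1/2 = 52/99
F_beta = 25/104

25/104


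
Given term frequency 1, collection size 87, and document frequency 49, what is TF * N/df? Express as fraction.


TF * (N/df)
= 1 * (87/49)
= 1 * 87/49
= 87/49

87/49


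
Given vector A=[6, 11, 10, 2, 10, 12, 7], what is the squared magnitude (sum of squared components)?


|A|^2 = sum of squared components
A[0]^2 = 6^2 = 36
A[1]^2 = 11^2 = 121
A[2]^2 = 10^2 = 100
A[3]^2 = 2^2 = 4
A[4]^2 = 10^2 = 100
A[5]^2 = 12^2 = 144
A[6]^2 = 7^2 = 49
Sum = 36 + 121 + 100 + 4 + 100 + 144 + 49 = 554

554


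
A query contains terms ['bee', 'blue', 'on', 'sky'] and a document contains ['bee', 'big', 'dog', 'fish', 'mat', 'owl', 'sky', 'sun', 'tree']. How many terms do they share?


Query terms: ['bee', 'blue', 'on', 'sky']
Document terms: ['bee', 'big', 'dog', 'fish', 'mat', 'owl', 'sky', 'sun', 'tree']
Common terms: ['bee', 'sky']
Overlap count = 2

2


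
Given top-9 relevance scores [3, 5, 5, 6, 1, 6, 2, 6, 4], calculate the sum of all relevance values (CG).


Cumulative Gain = sum of relevance scores
Position 1: rel=3, running sum=3
Position 2: rel=5, running sum=8
Position 3: rel=5, running sum=13
Position 4: rel=6, running sum=19
Position 5: rel=1, running sum=20
Position 6: rel=6, running sum=26
Position 7: rel=2, running sum=28
Position 8: rel=6, running sum=34
Position 9: rel=4, running sum=38
CG = 38

38


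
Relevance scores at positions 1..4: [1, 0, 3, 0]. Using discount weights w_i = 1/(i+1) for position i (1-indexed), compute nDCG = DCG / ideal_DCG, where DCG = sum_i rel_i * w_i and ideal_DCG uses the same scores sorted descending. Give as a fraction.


Position discount weights w_i = 1/(i+1) for i=1..4:
Weights = [1/2, 1/3, 1/4, 1/5]
Actual relevance: [1, 0, 3, 0]
DCG = 1/2 + 0/3 + 3/4 + 0/5 = 5/4
Ideal relevance (sorted desc): [3, 1, 0, 0]
Ideal DCG = 3/2 + 1/3 + 0/4 + 0/5 = 11/6
nDCG = DCG / ideal_DCG = 5/4 / 11/6 = 15/22

15/22


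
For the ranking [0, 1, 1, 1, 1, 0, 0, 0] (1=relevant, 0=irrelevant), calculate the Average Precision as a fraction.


Computing P@k for each relevant position:
Position 1: not relevant
Position 2: relevant, P@2 = 1/2 = 1/2
Position 3: relevant, P@3 = 2/3 = 2/3
Position 4: relevant, P@4 = 3/4 = 3/4
Position 5: relevant, P@5 = 4/5 = 4/5
Position 6: not relevant
Position 7: not relevant
Position 8: not relevant
Sum of P@k = 1/2 + 2/3 + 3/4 + 4/5 = 163/60
AP = 163/60 / 4 = 163/240

163/240


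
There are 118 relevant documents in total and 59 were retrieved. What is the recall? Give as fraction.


Recall = retrieved_relevant / total_relevant
= 59 / 118
= 59 / (59 + 59)
= 1/2

1/2


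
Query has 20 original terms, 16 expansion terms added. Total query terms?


Original terms: 20
Expansion terms: 16
Total = 20 + 16 = 36

36


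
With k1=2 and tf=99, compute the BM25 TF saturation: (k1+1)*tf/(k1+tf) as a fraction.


BM25 TF component = (k1+1)*tf / (k1+tf)
k1 = 2, tf = 99
Numerator = (2+1)*99 = 297
Denominator = 2 + 99 = 101
= 297/101 = 297/101

297/101


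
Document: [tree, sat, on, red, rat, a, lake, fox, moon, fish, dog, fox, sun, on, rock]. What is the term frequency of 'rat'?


Document has 15 words
Scanning for 'rat':
Found at positions: [4]
Count = 1

1


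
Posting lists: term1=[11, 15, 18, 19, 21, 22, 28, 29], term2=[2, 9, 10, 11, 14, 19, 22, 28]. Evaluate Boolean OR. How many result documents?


Boolean OR: find union of posting lists
term1 docs: [11, 15, 18, 19, 21, 22, 28, 29]
term2 docs: [2, 9, 10, 11, 14, 19, 22, 28]
Union: [2, 9, 10, 11, 14, 15, 18, 19, 21, 22, 28, 29]
|union| = 12

12


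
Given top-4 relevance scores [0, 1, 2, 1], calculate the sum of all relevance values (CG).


Cumulative Gain = sum of relevance scores
Position 1: rel=0, running sum=0
Position 2: rel=1, running sum=1
Position 3: rel=2, running sum=3
Position 4: rel=1, running sum=4
CG = 4

4


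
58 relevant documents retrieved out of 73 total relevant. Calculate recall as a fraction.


Recall = retrieved_relevant / total_relevant
= 58 / 73
= 58 / (58 + 15)
= 58/73

58/73


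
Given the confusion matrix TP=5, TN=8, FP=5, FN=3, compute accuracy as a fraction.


Accuracy = (TP + TN) / (TP + TN + FP + FN)
TP + TN = 5 + 8 = 13
Total = 5 + 8 + 5 + 3 = 21
Accuracy = 13 / 21 = 13/21

13/21


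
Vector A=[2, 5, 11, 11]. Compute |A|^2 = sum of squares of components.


|A|^2 = sum of squared components
A[0]^2 = 2^2 = 4
A[1]^2 = 5^2 = 25
A[2]^2 = 11^2 = 121
A[3]^2 = 11^2 = 121
Sum = 4 + 25 + 121 + 121 = 271

271


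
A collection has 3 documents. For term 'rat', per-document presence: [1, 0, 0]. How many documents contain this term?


Checking each document for 'rat':
Doc 1: present
Doc 2: absent
Doc 3: absent
df = sum of presences = 1 + 0 + 0 = 1

1


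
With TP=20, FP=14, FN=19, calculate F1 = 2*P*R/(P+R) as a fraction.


F1 = 2 * P * R / (P + R)
P = TP/(TP+FP) = 20/34 = 10/17
R = TP/(TP+FN) = 20/39 = 20/39
2 * P * R = 2 * 10/17 * 20/39 = 400/663
P + R = 10/17 + 20/39 = 730/663
F1 = 400/663 / 730/663 = 40/73

40/73


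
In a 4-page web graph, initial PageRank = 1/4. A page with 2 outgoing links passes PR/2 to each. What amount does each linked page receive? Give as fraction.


Initial PR = 1/4 = 1/4
Outlinks = 2
Contribution per link = PR / outlinks
= 1/4 / 2
= 1/8

1/8


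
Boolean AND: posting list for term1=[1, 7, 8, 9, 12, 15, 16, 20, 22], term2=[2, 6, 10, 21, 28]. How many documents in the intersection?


Boolean AND: find intersection of posting lists
term1 docs: [1, 7, 8, 9, 12, 15, 16, 20, 22]
term2 docs: [2, 6, 10, 21, 28]
Intersection: []
|intersection| = 0

0


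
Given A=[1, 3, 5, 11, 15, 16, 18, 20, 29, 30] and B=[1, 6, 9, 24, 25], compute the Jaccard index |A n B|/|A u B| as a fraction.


A intersect B = [1]
|A intersect B| = 1
A union B = [1, 3, 5, 6, 9, 11, 15, 16, 18, 20, 24, 25, 29, 30]
|A union B| = 14
Jaccard = 1/14 = 1/14

1/14


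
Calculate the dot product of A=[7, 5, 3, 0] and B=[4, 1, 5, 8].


Dot product = sum of element-wise products
A[0]*B[0] = 7*4 = 28
A[1]*B[1] = 5*1 = 5
A[2]*B[2] = 3*5 = 15
A[3]*B[3] = 0*8 = 0
Sum = 28 + 5 + 15 + 0 = 48

48


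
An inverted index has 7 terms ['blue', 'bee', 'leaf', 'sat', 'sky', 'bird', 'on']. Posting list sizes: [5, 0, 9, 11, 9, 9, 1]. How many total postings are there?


Summing posting list sizes:
'blue': 5 postings
'bee': 0 postings
'leaf': 9 postings
'sat': 11 postings
'sky': 9 postings
'bird': 9 postings
'on': 1 postings
Total = 5 + 0 + 9 + 11 + 9 + 9 + 1 = 44

44


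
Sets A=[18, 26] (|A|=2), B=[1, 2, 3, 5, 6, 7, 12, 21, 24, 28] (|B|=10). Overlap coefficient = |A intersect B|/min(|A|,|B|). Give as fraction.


A intersect B = []
|A intersect B| = 0
min(|A|, |B|) = min(2, 10) = 2
Overlap = 0 / 2 = 0

0


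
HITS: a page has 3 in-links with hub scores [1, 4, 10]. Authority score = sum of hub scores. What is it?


Authority = sum of hub scores of in-linkers
In-link 1: hub score = 1
In-link 2: hub score = 4
In-link 3: hub score = 10
Authority = 1 + 4 + 10 = 15

15


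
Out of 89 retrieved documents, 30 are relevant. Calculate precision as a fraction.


Precision = relevant_retrieved / total_retrieved
= 30 / 89
= 30 / (30 + 59)
= 30/89

30/89


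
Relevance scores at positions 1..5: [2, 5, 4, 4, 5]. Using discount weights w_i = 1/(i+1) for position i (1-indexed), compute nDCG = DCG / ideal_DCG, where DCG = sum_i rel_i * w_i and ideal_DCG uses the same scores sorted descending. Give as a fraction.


Position discount weights w_i = 1/(i+1) for i=1..5:
Weights = [1/2, 1/3, 1/4, 1/5, 1/6]
Actual relevance: [2, 5, 4, 4, 5]
DCG = 2/2 + 5/3 + 4/4 + 4/5 + 5/6 = 53/10
Ideal relevance (sorted desc): [5, 5, 4, 4, 2]
Ideal DCG = 5/2 + 5/3 + 4/4 + 4/5 + 2/6 = 63/10
nDCG = DCG / ideal_DCG = 53/10 / 63/10 = 53/63

53/63


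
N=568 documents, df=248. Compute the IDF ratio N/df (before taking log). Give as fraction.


IDF ratio = N / df
= 568 / 248
= 71/31

71/31


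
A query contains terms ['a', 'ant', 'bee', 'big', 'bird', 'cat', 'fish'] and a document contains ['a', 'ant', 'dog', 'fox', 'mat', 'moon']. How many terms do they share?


Query terms: ['a', 'ant', 'bee', 'big', 'bird', 'cat', 'fish']
Document terms: ['a', 'ant', 'dog', 'fox', 'mat', 'moon']
Common terms: ['a', 'ant']
Overlap count = 2

2


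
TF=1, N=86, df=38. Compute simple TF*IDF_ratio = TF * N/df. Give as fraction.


TF * (N/df)
= 1 * (86/38)
= 1 * 43/19
= 43/19

43/19


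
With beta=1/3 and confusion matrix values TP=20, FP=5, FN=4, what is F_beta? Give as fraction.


P = TP/(TP+FP) = 20/25 = 4/5
R = TP/(TP+FN) = 20/24 = 5/6
beta^2 = 1/3^2 = 1/9
(1 + beta^2) = 10/9
Numerator = (1+beta^2)*P*R = 20/27
Denominator = beta^2*P + R = 4/45 + 5/6 = 83/90
F_beta = 200/249

200/249


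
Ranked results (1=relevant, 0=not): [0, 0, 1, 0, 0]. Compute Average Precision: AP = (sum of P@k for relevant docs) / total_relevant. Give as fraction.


Computing P@k for each relevant position:
Position 1: not relevant
Position 2: not relevant
Position 3: relevant, P@3 = 1/3 = 1/3
Position 4: not relevant
Position 5: not relevant
Sum of P@k = 1/3 = 1/3
AP = 1/3 / 1 = 1/3

1/3


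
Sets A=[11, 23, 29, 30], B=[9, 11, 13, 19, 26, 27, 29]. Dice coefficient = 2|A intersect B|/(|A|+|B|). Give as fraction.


A intersect B = [11, 29]
|A intersect B| = 2
|A| = 4, |B| = 7
Dice = 2*2 / (4+7)
= 4 / 11 = 4/11

4/11


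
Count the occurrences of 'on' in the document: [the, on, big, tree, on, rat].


Document has 6 words
Scanning for 'on':
Found at positions: [1, 4]
Count = 2

2


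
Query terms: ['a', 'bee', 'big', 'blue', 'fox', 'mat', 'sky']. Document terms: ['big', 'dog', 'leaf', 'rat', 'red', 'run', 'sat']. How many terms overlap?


Query terms: ['a', 'bee', 'big', 'blue', 'fox', 'mat', 'sky']
Document terms: ['big', 'dog', 'leaf', 'rat', 'red', 'run', 'sat']
Common terms: ['big']
Overlap count = 1

1


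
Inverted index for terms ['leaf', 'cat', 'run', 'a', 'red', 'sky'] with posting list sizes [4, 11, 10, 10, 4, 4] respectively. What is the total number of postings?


Summing posting list sizes:
'leaf': 4 postings
'cat': 11 postings
'run': 10 postings
'a': 10 postings
'red': 4 postings
'sky': 4 postings
Total = 4 + 11 + 10 + 10 + 4 + 4 = 43

43


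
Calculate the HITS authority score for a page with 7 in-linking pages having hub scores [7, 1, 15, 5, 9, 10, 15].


Authority = sum of hub scores of in-linkers
In-link 1: hub score = 7
In-link 2: hub score = 1
In-link 3: hub score = 15
In-link 4: hub score = 5
In-link 5: hub score = 9
In-link 6: hub score = 10
In-link 7: hub score = 15
Authority = 7 + 1 + 15 + 5 + 9 + 10 + 15 = 62

62


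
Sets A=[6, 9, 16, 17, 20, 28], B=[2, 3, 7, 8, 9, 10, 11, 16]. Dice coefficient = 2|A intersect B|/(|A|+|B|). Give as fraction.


A intersect B = [9, 16]
|A intersect B| = 2
|A| = 6, |B| = 8
Dice = 2*2 / (6+8)
= 4 / 14 = 2/7

2/7


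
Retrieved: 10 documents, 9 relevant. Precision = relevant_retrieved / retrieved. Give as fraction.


Precision = relevant_retrieved / total_retrieved
= 9 / 10
= 9 / (9 + 1)
= 9/10

9/10


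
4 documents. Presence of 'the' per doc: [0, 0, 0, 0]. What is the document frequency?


Checking each document for 'the':
Doc 1: absent
Doc 2: absent
Doc 3: absent
Doc 4: absent
df = sum of presences = 0 + 0 + 0 + 0 = 0

0


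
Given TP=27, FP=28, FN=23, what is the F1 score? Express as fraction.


F1 = 2 * P * R / (P + R)
P = TP/(TP+FP) = 27/55 = 27/55
R = TP/(TP+FN) = 27/50 = 27/50
2 * P * R = 2 * 27/55 * 27/50 = 729/1375
P + R = 27/55 + 27/50 = 567/550
F1 = 729/1375 / 567/550 = 18/35

18/35


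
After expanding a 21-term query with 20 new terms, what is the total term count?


Original terms: 21
Expansion terms: 20
Total = 21 + 20 = 41

41


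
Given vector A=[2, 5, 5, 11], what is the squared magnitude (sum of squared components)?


|A|^2 = sum of squared components
A[0]^2 = 2^2 = 4
A[1]^2 = 5^2 = 25
A[2]^2 = 5^2 = 25
A[3]^2 = 11^2 = 121
Sum = 4 + 25 + 25 + 121 = 175

175


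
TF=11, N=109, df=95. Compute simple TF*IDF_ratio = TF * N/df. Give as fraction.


TF * (N/df)
= 11 * (109/95)
= 11 * 109/95
= 1199/95

1199/95


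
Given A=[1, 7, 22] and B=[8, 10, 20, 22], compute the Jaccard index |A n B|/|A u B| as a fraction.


A intersect B = [22]
|A intersect B| = 1
A union B = [1, 7, 8, 10, 20, 22]
|A union B| = 6
Jaccard = 1/6 = 1/6

1/6


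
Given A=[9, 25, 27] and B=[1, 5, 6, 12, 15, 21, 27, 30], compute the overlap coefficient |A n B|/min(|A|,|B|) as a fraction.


A intersect B = [27]
|A intersect B| = 1
min(|A|, |B|) = min(3, 8) = 3
Overlap = 1 / 3 = 1/3

1/3


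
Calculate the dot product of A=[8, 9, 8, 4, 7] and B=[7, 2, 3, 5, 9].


Dot product = sum of element-wise products
A[0]*B[0] = 8*7 = 56
A[1]*B[1] = 9*2 = 18
A[2]*B[2] = 8*3 = 24
A[3]*B[3] = 4*5 = 20
A[4]*B[4] = 7*9 = 63
Sum = 56 + 18 + 24 + 20 + 63 = 181

181


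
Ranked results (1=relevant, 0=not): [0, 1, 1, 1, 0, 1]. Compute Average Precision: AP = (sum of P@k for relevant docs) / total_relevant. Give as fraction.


Computing P@k for each relevant position:
Position 1: not relevant
Position 2: relevant, P@2 = 1/2 = 1/2
Position 3: relevant, P@3 = 2/3 = 2/3
Position 4: relevant, P@4 = 3/4 = 3/4
Position 5: not relevant
Position 6: relevant, P@6 = 4/6 = 2/3
Sum of P@k = 1/2 + 2/3 + 3/4 + 2/3 = 31/12
AP = 31/12 / 4 = 31/48

31/48


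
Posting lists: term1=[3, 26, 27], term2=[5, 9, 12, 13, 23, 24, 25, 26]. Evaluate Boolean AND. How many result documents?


Boolean AND: find intersection of posting lists
term1 docs: [3, 26, 27]
term2 docs: [5, 9, 12, 13, 23, 24, 25, 26]
Intersection: [26]
|intersection| = 1

1


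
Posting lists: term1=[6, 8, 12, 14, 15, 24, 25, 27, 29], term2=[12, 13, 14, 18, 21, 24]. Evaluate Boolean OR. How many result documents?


Boolean OR: find union of posting lists
term1 docs: [6, 8, 12, 14, 15, 24, 25, 27, 29]
term2 docs: [12, 13, 14, 18, 21, 24]
Union: [6, 8, 12, 13, 14, 15, 18, 21, 24, 25, 27, 29]
|union| = 12

12


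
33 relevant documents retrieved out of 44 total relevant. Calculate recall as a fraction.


Recall = retrieved_relevant / total_relevant
= 33 / 44
= 33 / (33 + 11)
= 3/4

3/4


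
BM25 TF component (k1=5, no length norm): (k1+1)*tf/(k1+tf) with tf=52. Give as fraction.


BM25 TF component = (k1+1)*tf / (k1+tf)
k1 = 5, tf = 52
Numerator = (5+1)*52 = 312
Denominator = 5 + 52 = 57
= 312/57 = 104/19

104/19


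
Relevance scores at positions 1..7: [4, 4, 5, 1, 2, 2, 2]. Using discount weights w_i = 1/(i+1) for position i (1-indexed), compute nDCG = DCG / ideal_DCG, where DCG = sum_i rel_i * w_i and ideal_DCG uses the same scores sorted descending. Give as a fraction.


Position discount weights w_i = 1/(i+1) for i=1..7:
Weights = [1/2, 1/3, 1/4, 1/5, 1/6, 1/7, 1/8]
Actual relevance: [4, 4, 5, 1, 2, 2, 2]
DCG = 4/2 + 4/3 + 5/4 + 1/5 + 2/6 + 2/7 + 2/8 = 1187/210
Ideal relevance (sorted desc): [5, 4, 4, 2, 2, 2, 1]
Ideal DCG = 5/2 + 4/3 + 4/4 + 2/5 + 2/6 + 2/7 + 1/8 = 5021/840
nDCG = DCG / ideal_DCG = 1187/210 / 5021/840 = 4748/5021

4748/5021


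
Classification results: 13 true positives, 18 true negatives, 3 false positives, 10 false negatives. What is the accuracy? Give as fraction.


Accuracy = (TP + TN) / (TP + TN + FP + FN)
TP + TN = 13 + 18 = 31
Total = 13 + 18 + 3 + 10 = 44
Accuracy = 31 / 44 = 31/44

31/44


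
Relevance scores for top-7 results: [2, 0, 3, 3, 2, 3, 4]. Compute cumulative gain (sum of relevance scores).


Cumulative Gain = sum of relevance scores
Position 1: rel=2, running sum=2
Position 2: rel=0, running sum=2
Position 3: rel=3, running sum=5
Position 4: rel=3, running sum=8
Position 5: rel=2, running sum=10
Position 6: rel=3, running sum=13
Position 7: rel=4, running sum=17
CG = 17

17


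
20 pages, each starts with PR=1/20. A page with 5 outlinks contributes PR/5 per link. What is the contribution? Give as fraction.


Initial PR = 1/20 = 1/20
Outlinks = 5
Contribution per link = PR / outlinks
= 1/20 / 5
= 1/100

1/100


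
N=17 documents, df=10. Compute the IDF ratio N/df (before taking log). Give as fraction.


IDF ratio = N / df
= 17 / 10
= 17/10

17/10


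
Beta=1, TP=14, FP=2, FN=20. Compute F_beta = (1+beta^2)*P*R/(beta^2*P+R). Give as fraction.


P = TP/(TP+FP) = 14/16 = 7/8
R = TP/(TP+FN) = 14/34 = 7/17
beta^2 = 1^2 = 1
(1 + beta^2) = 2
Numerator = (1+beta^2)*P*R = 49/68
Denominator = beta^2*P + R = 7/8 + 7/17 = 175/136
F_beta = 14/25

14/25


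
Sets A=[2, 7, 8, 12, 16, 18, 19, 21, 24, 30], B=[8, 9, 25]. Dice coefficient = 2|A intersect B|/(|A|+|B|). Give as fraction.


A intersect B = [8]
|A intersect B| = 1
|A| = 10, |B| = 3
Dice = 2*1 / (10+3)
= 2 / 13 = 2/13

2/13


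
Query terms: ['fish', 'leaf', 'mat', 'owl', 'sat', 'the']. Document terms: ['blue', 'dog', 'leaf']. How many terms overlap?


Query terms: ['fish', 'leaf', 'mat', 'owl', 'sat', 'the']
Document terms: ['blue', 'dog', 'leaf']
Common terms: ['leaf']
Overlap count = 1

1


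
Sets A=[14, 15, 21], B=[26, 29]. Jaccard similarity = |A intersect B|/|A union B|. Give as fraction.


A intersect B = []
|A intersect B| = 0
A union B = [14, 15, 21, 26, 29]
|A union B| = 5
Jaccard = 0/5 = 0

0


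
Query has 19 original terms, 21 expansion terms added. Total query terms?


Original terms: 19
Expansion terms: 21
Total = 19 + 21 = 40

40


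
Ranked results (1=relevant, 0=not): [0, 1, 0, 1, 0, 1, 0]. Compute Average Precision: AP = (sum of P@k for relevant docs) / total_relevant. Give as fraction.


Computing P@k for each relevant position:
Position 1: not relevant
Position 2: relevant, P@2 = 1/2 = 1/2
Position 3: not relevant
Position 4: relevant, P@4 = 2/4 = 1/2
Position 5: not relevant
Position 6: relevant, P@6 = 3/6 = 1/2
Position 7: not relevant
Sum of P@k = 1/2 + 1/2 + 1/2 = 3/2
AP = 3/2 / 3 = 1/2

1/2


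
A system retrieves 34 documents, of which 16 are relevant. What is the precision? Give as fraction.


Precision = relevant_retrieved / total_retrieved
= 16 / 34
= 16 / (16 + 18)
= 8/17

8/17


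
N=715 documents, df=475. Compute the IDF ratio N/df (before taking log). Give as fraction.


IDF ratio = N / df
= 715 / 475
= 143/95

143/95


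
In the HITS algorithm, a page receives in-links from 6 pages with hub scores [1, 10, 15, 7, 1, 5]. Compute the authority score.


Authority = sum of hub scores of in-linkers
In-link 1: hub score = 1
In-link 2: hub score = 10
In-link 3: hub score = 15
In-link 4: hub score = 7
In-link 5: hub score = 1
In-link 6: hub score = 5
Authority = 1 + 10 + 15 + 7 + 1 + 5 = 39

39


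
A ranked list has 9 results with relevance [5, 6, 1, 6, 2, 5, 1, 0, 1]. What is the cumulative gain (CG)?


Cumulative Gain = sum of relevance scores
Position 1: rel=5, running sum=5
Position 2: rel=6, running sum=11
Position 3: rel=1, running sum=12
Position 4: rel=6, running sum=18
Position 5: rel=2, running sum=20
Position 6: rel=5, running sum=25
Position 7: rel=1, running sum=26
Position 8: rel=0, running sum=26
Position 9: rel=1, running sum=27
CG = 27

27


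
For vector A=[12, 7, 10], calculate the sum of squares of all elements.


|A|^2 = sum of squared components
A[0]^2 = 12^2 = 144
A[1]^2 = 7^2 = 49
A[2]^2 = 10^2 = 100
Sum = 144 + 49 + 100 = 293

293


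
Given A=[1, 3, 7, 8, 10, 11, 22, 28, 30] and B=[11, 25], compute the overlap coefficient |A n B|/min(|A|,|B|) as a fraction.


A intersect B = [11]
|A intersect B| = 1
min(|A|, |B|) = min(9, 2) = 2
Overlap = 1 / 2 = 1/2

1/2


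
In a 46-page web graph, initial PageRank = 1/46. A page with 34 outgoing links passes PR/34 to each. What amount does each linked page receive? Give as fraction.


Initial PR = 1/46 = 1/46
Outlinks = 34
Contribution per link = PR / outlinks
= 1/46 / 34
= 1/1564

1/1564


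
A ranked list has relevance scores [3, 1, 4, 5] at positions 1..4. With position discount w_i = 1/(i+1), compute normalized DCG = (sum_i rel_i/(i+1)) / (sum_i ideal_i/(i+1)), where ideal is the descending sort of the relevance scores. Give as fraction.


Position discount weights w_i = 1/(i+1) for i=1..4:
Weights = [1/2, 1/3, 1/4, 1/5]
Actual relevance: [3, 1, 4, 5]
DCG = 3/2 + 1/3 + 4/4 + 5/5 = 23/6
Ideal relevance (sorted desc): [5, 4, 3, 1]
Ideal DCG = 5/2 + 4/3 + 3/4 + 1/5 = 287/60
nDCG = DCG / ideal_DCG = 23/6 / 287/60 = 230/287

230/287


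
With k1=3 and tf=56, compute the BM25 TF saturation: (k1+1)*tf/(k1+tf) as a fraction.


BM25 TF component = (k1+1)*tf / (k1+tf)
k1 = 3, tf = 56
Numerator = (3+1)*56 = 224
Denominator = 3 + 56 = 59
= 224/59 = 224/59

224/59


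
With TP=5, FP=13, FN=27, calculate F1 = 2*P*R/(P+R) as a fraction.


F1 = 2 * P * R / (P + R)
P = TP/(TP+FP) = 5/18 = 5/18
R = TP/(TP+FN) = 5/32 = 5/32
2 * P * R = 2 * 5/18 * 5/32 = 25/288
P + R = 5/18 + 5/32 = 125/288
F1 = 25/288 / 125/288 = 1/5

1/5


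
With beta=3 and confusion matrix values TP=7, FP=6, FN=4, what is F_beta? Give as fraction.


P = TP/(TP+FP) = 7/13 = 7/13
R = TP/(TP+FN) = 7/11 = 7/11
beta^2 = 3^2 = 9
(1 + beta^2) = 10
Numerator = (1+beta^2)*P*R = 490/143
Denominator = beta^2*P + R = 63/13 + 7/11 = 784/143
F_beta = 5/8

5/8


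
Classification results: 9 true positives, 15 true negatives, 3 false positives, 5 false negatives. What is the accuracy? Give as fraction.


Accuracy = (TP + TN) / (TP + TN + FP + FN)
TP + TN = 9 + 15 = 24
Total = 9 + 15 + 3 + 5 = 32
Accuracy = 24 / 32 = 3/4

3/4


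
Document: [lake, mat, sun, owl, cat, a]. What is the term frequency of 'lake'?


Document has 6 words
Scanning for 'lake':
Found at positions: [0]
Count = 1

1


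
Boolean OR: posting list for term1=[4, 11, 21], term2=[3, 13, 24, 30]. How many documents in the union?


Boolean OR: find union of posting lists
term1 docs: [4, 11, 21]
term2 docs: [3, 13, 24, 30]
Union: [3, 4, 11, 13, 21, 24, 30]
|union| = 7

7


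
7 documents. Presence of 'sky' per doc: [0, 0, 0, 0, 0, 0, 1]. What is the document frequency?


Checking each document for 'sky':
Doc 1: absent
Doc 2: absent
Doc 3: absent
Doc 4: absent
Doc 5: absent
Doc 6: absent
Doc 7: present
df = sum of presences = 0 + 0 + 0 + 0 + 0 + 0 + 1 = 1

1


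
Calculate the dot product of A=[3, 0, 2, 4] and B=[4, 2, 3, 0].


Dot product = sum of element-wise products
A[0]*B[0] = 3*4 = 12
A[1]*B[1] = 0*2 = 0
A[2]*B[2] = 2*3 = 6
A[3]*B[3] = 4*0 = 0
Sum = 12 + 0 + 6 + 0 = 18

18


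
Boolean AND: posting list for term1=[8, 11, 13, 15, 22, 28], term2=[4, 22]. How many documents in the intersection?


Boolean AND: find intersection of posting lists
term1 docs: [8, 11, 13, 15, 22, 28]
term2 docs: [4, 22]
Intersection: [22]
|intersection| = 1

1


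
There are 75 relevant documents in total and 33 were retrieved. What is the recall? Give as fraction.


Recall = retrieved_relevant / total_relevant
= 33 / 75
= 33 / (33 + 42)
= 11/25

11/25


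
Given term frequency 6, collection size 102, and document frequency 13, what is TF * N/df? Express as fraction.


TF * (N/df)
= 6 * (102/13)
= 6 * 102/13
= 612/13

612/13


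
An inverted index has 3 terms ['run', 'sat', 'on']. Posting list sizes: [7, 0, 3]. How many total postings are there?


Summing posting list sizes:
'run': 7 postings
'sat': 0 postings
'on': 3 postings
Total = 7 + 0 + 3 = 10

10


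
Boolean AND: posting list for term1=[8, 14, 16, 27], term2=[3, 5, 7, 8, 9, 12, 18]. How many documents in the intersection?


Boolean AND: find intersection of posting lists
term1 docs: [8, 14, 16, 27]
term2 docs: [3, 5, 7, 8, 9, 12, 18]
Intersection: [8]
|intersection| = 1

1


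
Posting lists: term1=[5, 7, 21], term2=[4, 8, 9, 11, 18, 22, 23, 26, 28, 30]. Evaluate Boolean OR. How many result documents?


Boolean OR: find union of posting lists
term1 docs: [5, 7, 21]
term2 docs: [4, 8, 9, 11, 18, 22, 23, 26, 28, 30]
Union: [4, 5, 7, 8, 9, 11, 18, 21, 22, 23, 26, 28, 30]
|union| = 13

13


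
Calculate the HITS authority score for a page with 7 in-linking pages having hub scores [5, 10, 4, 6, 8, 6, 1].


Authority = sum of hub scores of in-linkers
In-link 1: hub score = 5
In-link 2: hub score = 10
In-link 3: hub score = 4
In-link 4: hub score = 6
In-link 5: hub score = 8
In-link 6: hub score = 6
In-link 7: hub score = 1
Authority = 5 + 10 + 4 + 6 + 8 + 6 + 1 = 40

40


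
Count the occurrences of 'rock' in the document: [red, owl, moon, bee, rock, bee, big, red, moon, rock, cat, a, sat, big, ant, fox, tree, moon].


Document has 18 words
Scanning for 'rock':
Found at positions: [4, 9]
Count = 2

2


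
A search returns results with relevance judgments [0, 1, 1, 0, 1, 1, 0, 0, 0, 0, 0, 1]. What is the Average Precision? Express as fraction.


Computing P@k for each relevant position:
Position 1: not relevant
Position 2: relevant, P@2 = 1/2 = 1/2
Position 3: relevant, P@3 = 2/3 = 2/3
Position 4: not relevant
Position 5: relevant, P@5 = 3/5 = 3/5
Position 6: relevant, P@6 = 4/6 = 2/3
Position 7: not relevant
Position 8: not relevant
Position 9: not relevant
Position 10: not relevant
Position 11: not relevant
Position 12: relevant, P@12 = 5/12 = 5/12
Sum of P@k = 1/2 + 2/3 + 3/5 + 2/3 + 5/12 = 57/20
AP = 57/20 / 5 = 57/100

57/100


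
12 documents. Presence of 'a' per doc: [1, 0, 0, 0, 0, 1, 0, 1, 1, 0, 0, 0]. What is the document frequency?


Checking each document for 'a':
Doc 1: present
Doc 2: absent
Doc 3: absent
Doc 4: absent
Doc 5: absent
Doc 6: present
Doc 7: absent
Doc 8: present
Doc 9: present
Doc 10: absent
Doc 11: absent
Doc 12: absent
df = sum of presences = 1 + 0 + 0 + 0 + 0 + 1 + 0 + 1 + 1 + 0 + 0 + 0 = 4

4


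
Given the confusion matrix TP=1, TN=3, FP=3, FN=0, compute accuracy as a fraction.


Accuracy = (TP + TN) / (TP + TN + FP + FN)
TP + TN = 1 + 3 = 4
Total = 1 + 3 + 3 + 0 = 7
Accuracy = 4 / 7 = 4/7

4/7


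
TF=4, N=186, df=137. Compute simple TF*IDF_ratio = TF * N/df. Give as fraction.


TF * (N/df)
= 4 * (186/137)
= 4 * 186/137
= 744/137

744/137


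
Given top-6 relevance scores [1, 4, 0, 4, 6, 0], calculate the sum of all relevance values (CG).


Cumulative Gain = sum of relevance scores
Position 1: rel=1, running sum=1
Position 2: rel=4, running sum=5
Position 3: rel=0, running sum=5
Position 4: rel=4, running sum=9
Position 5: rel=6, running sum=15
Position 6: rel=0, running sum=15
CG = 15

15


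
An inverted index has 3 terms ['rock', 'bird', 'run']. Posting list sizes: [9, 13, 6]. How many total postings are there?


Summing posting list sizes:
'rock': 9 postings
'bird': 13 postings
'run': 6 postings
Total = 9 + 13 + 6 = 28

28


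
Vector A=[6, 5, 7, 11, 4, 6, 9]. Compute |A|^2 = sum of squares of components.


|A|^2 = sum of squared components
A[0]^2 = 6^2 = 36
A[1]^2 = 5^2 = 25
A[2]^2 = 7^2 = 49
A[3]^2 = 11^2 = 121
A[4]^2 = 4^2 = 16
A[5]^2 = 6^2 = 36
A[6]^2 = 9^2 = 81
Sum = 36 + 25 + 49 + 121 + 16 + 36 + 81 = 364

364


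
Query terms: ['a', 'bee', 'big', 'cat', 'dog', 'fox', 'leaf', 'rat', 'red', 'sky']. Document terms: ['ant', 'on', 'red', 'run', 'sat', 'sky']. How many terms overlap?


Query terms: ['a', 'bee', 'big', 'cat', 'dog', 'fox', 'leaf', 'rat', 'red', 'sky']
Document terms: ['ant', 'on', 'red', 'run', 'sat', 'sky']
Common terms: ['red', 'sky']
Overlap count = 2

2


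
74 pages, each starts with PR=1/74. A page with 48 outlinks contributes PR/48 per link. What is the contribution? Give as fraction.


Initial PR = 1/74 = 1/74
Outlinks = 48
Contribution per link = PR / outlinks
= 1/74 / 48
= 1/3552

1/3552


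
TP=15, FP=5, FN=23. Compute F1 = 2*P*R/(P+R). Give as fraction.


F1 = 2 * P * R / (P + R)
P = TP/(TP+FP) = 15/20 = 3/4
R = TP/(TP+FN) = 15/38 = 15/38
2 * P * R = 2 * 3/4 * 15/38 = 45/76
P + R = 3/4 + 15/38 = 87/76
F1 = 45/76 / 87/76 = 15/29

15/29


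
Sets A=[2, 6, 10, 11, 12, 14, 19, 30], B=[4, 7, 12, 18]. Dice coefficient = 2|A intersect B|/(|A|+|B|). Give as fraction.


A intersect B = [12]
|A intersect B| = 1
|A| = 8, |B| = 4
Dice = 2*1 / (8+4)
= 2 / 12 = 1/6

1/6


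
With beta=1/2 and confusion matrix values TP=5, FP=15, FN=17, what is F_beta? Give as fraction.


P = TP/(TP+FP) = 5/20 = 1/4
R = TP/(TP+FN) = 5/22 = 5/22
beta^2 = 1/2^2 = 1/4
(1 + beta^2) = 5/4
Numerator = (1+beta^2)*P*R = 25/352
Denominator = beta^2*P + R = 1/16 + 5/22 = 51/176
F_beta = 25/102

25/102


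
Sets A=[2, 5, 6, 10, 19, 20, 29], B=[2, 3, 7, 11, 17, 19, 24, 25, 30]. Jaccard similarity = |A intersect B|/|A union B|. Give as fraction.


A intersect B = [2, 19]
|A intersect B| = 2
A union B = [2, 3, 5, 6, 7, 10, 11, 17, 19, 20, 24, 25, 29, 30]
|A union B| = 14
Jaccard = 2/14 = 1/7

1/7


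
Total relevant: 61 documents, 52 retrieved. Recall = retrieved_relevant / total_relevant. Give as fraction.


Recall = retrieved_relevant / total_relevant
= 52 / 61
= 52 / (52 + 9)
= 52/61

52/61


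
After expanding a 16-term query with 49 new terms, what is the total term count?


Original terms: 16
Expansion terms: 49
Total = 16 + 49 = 65

65


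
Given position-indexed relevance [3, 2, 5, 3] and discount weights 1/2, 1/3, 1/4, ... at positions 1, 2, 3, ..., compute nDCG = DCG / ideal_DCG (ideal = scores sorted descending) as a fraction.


Position discount weights w_i = 1/(i+1) for i=1..4:
Weights = [1/2, 1/3, 1/4, 1/5]
Actual relevance: [3, 2, 5, 3]
DCG = 3/2 + 2/3 + 5/4 + 3/5 = 241/60
Ideal relevance (sorted desc): [5, 3, 3, 2]
Ideal DCG = 5/2 + 3/3 + 3/4 + 2/5 = 93/20
nDCG = DCG / ideal_DCG = 241/60 / 93/20 = 241/279

241/279
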